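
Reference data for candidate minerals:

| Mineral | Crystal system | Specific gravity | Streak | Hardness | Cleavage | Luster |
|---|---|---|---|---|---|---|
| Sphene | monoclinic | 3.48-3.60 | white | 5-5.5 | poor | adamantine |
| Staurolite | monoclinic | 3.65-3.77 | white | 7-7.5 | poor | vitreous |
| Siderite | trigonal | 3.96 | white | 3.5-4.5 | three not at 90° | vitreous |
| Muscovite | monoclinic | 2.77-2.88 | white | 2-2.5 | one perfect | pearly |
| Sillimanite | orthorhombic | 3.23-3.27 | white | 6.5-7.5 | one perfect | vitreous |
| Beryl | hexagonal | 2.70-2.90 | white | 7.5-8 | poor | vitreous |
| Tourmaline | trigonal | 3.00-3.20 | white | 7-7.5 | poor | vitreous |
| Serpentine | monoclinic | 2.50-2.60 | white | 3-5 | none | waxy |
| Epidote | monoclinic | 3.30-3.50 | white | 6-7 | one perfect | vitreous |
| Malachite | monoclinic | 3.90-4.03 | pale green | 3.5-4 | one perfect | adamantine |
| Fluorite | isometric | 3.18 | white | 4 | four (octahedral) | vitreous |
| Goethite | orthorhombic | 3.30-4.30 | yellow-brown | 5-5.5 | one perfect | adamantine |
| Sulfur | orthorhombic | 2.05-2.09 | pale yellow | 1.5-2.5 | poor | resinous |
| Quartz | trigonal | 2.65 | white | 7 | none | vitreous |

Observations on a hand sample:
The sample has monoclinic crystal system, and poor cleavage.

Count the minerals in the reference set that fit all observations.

Monoclinic crystal system: leaves Sphene, Staurolite, Muscovite, Serpentine, Epidote, Malachite.
Poor cleavage: narrows the field to Sphene, Staurolite.
Consistent with every observation: Sphene, Staurolite.
That is 2 minerals.

2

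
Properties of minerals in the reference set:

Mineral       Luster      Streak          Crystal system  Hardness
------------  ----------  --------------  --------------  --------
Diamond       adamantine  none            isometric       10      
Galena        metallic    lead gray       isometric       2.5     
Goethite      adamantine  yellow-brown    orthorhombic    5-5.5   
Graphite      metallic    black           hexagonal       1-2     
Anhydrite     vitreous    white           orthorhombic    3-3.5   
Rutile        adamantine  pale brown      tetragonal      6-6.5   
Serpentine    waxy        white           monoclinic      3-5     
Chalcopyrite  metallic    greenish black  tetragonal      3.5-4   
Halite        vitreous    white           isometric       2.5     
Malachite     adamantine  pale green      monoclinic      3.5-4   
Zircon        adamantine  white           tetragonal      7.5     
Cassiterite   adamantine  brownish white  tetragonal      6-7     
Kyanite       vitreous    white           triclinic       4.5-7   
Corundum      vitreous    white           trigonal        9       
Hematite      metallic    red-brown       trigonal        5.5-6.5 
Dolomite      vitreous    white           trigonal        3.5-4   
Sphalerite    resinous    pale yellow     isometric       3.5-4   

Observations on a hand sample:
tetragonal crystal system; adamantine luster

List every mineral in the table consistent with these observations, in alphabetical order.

Tetragonal crystal system: Rutile, Chalcopyrite, Zircon, Cassiterite remain.
Adamantine luster excludes Chalcopyrite.
The minerals that satisfy all observations are Cassiterite, Rutile, Zircon.

Cassiterite, Rutile, Zircon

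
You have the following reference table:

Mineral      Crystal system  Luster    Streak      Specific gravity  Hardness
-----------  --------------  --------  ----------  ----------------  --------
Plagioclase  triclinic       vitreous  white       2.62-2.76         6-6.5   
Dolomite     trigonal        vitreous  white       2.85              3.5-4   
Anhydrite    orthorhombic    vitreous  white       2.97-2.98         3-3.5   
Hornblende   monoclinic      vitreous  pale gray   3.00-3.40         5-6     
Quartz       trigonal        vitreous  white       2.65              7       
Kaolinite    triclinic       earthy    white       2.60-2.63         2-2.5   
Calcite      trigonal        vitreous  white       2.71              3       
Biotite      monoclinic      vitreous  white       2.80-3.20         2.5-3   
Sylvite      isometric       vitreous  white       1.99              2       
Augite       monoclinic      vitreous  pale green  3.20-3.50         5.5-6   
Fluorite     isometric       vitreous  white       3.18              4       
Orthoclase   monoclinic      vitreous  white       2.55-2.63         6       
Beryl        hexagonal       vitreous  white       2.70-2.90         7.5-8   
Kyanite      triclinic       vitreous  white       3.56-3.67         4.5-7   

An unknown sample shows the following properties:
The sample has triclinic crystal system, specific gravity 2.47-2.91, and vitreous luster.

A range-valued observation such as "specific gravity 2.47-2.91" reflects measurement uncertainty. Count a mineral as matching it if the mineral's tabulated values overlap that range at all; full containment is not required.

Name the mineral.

Plagioclase

Triclinic crystal system — narrows the field to Plagioclase, Kaolinite, Kyanite.
Specific gravity 2.47-2.91 excludes Kyanite.
Vitreous luster is inconsistent with Kaolinite.
Plagioclase is the sole remaining match.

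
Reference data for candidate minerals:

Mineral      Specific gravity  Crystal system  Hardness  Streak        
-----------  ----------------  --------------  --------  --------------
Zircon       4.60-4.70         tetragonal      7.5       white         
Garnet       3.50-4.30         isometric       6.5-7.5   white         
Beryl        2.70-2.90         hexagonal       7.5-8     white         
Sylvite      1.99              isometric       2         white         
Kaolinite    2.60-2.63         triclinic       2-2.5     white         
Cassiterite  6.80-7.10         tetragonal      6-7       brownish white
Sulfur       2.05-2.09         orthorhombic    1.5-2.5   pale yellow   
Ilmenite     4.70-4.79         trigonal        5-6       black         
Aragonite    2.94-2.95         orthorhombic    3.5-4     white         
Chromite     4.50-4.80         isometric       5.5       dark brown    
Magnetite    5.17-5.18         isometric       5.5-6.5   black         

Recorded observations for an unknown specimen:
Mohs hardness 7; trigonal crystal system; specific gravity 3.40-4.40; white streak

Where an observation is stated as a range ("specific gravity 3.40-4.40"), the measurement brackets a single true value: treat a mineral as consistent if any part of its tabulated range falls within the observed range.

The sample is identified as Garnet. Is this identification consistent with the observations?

Inconsistent

Mohs hardness 7 — matches Garnet (hardness 6.5-7.5).
Trigonal crystal system — Garnet has isometric system; which does not match.
Specific gravity 3.40-4.40 — matches Garnet (SG 3.50-4.30).
White streak — matches Garnet (white streak).
Garnet is excluded by the crystal system.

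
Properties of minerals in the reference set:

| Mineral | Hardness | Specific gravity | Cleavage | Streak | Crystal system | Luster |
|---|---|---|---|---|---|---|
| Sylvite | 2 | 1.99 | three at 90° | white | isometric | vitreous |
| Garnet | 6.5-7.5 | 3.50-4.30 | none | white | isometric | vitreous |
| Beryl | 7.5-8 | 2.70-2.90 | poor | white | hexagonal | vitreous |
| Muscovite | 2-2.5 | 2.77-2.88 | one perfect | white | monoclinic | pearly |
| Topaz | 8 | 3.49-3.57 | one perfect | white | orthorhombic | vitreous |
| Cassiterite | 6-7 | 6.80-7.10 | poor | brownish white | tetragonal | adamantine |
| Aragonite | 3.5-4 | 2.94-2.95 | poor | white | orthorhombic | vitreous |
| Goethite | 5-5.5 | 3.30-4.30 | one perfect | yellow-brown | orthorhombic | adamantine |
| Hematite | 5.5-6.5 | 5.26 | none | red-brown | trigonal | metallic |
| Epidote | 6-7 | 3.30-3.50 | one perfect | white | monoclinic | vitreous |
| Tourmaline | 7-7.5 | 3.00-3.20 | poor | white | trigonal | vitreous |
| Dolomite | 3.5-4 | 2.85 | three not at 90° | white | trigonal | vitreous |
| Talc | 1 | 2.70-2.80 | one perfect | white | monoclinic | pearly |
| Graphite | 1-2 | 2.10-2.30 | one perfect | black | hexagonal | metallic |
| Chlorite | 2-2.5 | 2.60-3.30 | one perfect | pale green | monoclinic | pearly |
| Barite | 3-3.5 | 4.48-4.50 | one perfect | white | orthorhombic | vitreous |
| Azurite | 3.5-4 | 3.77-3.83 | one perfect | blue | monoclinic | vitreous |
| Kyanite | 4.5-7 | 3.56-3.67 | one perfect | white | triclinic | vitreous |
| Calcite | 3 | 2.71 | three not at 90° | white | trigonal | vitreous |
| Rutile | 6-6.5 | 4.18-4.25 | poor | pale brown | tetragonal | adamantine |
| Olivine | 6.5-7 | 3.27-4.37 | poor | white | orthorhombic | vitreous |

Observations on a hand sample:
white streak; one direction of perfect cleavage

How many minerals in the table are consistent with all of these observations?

6

White streak: leaves Sylvite, Garnet, Beryl, Muscovite, Topaz, Aragonite, Epidote, Tourmaline, Dolomite, Talc, Barite, Kyanite, Calcite, Olivine.
One direction of perfect cleavage: only Muscovite, Topaz, Epidote, Talc, Barite, Kyanite remain.
Remaining candidates: Barite, Epidote, Kyanite, Muscovite, Talc, Topaz.
That is 6 minerals.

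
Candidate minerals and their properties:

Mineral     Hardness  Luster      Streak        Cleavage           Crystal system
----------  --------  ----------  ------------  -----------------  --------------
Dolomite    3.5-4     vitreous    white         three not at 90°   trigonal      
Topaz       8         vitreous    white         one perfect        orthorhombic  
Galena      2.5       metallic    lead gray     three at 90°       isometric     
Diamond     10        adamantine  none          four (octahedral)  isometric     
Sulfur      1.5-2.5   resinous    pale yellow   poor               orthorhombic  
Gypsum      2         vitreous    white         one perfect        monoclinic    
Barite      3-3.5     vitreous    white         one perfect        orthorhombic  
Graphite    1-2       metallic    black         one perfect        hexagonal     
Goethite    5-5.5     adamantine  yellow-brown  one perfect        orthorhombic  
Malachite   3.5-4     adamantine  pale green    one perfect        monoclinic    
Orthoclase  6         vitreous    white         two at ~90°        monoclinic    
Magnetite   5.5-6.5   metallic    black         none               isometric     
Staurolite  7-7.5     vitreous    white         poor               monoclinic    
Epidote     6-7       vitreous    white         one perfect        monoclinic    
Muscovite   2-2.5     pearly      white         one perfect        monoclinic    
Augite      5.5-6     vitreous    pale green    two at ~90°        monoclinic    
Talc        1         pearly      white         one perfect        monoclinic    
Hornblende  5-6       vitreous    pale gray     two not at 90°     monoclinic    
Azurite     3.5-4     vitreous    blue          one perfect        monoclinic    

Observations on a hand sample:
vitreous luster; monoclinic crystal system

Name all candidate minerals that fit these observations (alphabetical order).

Augite, Azurite, Epidote, Gypsum, Hornblende, Orthoclase, Staurolite

Vitreous luster — Dolomite, Topaz, Gypsum, Barite, Orthoclase, Staurolite, Epidote, Augite, Hornblende, Azurite remain.
Monoclinic crystal system excludes Dolomite, Topaz, Barite.
Remaining candidates: Augite, Azurite, Epidote, Gypsum, Hornblende, Orthoclase, Staurolite.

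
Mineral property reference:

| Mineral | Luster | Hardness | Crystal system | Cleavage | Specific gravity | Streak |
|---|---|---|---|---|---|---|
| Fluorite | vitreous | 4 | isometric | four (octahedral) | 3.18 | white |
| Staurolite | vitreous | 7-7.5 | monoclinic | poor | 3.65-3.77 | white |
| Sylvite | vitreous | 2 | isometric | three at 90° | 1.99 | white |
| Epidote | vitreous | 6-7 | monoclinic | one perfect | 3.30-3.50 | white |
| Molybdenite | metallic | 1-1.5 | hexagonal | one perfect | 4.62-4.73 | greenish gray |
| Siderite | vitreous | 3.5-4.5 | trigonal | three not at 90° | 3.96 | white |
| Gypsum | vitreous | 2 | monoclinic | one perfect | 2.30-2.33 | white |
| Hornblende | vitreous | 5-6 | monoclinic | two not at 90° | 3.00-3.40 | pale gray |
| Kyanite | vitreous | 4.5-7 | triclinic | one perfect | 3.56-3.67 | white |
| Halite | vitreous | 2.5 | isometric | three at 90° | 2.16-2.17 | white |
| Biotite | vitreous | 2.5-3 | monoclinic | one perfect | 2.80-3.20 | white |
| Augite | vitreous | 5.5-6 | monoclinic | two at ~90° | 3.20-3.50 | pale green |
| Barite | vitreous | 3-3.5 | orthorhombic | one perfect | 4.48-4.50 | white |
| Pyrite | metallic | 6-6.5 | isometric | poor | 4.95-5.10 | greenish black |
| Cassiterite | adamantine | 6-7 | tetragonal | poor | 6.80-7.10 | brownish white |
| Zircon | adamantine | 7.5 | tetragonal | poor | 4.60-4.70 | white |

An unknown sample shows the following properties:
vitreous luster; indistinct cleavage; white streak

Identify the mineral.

Vitreous luster is inconsistent with Molybdenite, Pyrite, Cassiterite, Zircon.
Indistinct cleavage: narrows the field to Staurolite.
White streak: every remaining candidate is consistent.
Staurolite is the sole remaining match.

Staurolite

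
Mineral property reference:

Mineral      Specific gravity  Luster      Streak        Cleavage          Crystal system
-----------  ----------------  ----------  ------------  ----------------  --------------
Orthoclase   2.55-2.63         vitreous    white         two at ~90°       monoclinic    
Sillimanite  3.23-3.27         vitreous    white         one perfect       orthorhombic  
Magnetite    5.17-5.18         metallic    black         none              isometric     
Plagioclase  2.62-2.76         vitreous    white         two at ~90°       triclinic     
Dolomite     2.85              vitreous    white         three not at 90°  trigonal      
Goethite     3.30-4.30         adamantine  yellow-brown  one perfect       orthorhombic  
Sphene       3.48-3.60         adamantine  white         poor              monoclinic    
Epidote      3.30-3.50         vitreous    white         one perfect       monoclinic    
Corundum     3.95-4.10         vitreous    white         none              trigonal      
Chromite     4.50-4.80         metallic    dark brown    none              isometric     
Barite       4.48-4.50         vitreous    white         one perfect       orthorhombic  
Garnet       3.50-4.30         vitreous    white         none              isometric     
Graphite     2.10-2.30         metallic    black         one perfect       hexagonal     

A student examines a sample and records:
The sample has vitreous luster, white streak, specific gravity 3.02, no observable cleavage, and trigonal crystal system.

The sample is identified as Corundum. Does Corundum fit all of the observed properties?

Vitreous luster — fits Corundum (vitreous luster).
White streak — fits Corundum (white streak).
Specific gravity 3.02 — Corundum has SG 3.95-4.10; inconsistent.
No observable cleavage — fits Corundum (cleavage none).
Trigonal crystal system — fits Corundum (trigonal system).
Specific gravity alone is enough to reject Corundum.

No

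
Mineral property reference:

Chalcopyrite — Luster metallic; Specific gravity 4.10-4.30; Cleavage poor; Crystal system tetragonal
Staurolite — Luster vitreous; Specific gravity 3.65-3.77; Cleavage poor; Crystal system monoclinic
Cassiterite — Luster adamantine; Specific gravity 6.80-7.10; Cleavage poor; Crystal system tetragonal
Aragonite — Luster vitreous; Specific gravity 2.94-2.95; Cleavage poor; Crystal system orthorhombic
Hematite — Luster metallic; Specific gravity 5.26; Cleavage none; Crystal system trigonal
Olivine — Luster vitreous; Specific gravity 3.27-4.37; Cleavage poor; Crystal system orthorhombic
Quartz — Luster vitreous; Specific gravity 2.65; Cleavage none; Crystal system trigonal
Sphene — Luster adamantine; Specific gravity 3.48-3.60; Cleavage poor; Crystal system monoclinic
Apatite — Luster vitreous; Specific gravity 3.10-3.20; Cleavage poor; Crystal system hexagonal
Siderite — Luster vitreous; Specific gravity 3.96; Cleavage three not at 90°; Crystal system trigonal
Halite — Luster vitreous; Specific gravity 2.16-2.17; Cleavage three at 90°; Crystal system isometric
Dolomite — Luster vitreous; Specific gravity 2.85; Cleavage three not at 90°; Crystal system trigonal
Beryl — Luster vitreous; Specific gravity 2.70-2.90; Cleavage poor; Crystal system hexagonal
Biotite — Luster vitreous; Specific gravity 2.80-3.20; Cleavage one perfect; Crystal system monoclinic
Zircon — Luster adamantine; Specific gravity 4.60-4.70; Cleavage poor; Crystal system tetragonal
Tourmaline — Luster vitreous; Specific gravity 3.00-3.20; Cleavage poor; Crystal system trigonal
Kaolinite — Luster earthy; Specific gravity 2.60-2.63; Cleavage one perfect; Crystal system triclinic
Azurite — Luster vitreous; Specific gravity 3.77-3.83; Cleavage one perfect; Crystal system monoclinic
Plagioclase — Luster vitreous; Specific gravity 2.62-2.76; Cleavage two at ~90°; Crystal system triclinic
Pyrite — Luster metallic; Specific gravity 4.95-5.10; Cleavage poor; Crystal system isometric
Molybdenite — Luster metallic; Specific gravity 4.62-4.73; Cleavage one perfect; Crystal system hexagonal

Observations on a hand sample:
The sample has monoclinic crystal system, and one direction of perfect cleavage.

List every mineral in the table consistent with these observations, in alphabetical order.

Monoclinic crystal system: leaves Staurolite, Sphene, Biotite, Azurite.
One direction of perfect cleavage eliminates Staurolite, Sphene.
Consistent with every observation: Azurite, Biotite.

Azurite, Biotite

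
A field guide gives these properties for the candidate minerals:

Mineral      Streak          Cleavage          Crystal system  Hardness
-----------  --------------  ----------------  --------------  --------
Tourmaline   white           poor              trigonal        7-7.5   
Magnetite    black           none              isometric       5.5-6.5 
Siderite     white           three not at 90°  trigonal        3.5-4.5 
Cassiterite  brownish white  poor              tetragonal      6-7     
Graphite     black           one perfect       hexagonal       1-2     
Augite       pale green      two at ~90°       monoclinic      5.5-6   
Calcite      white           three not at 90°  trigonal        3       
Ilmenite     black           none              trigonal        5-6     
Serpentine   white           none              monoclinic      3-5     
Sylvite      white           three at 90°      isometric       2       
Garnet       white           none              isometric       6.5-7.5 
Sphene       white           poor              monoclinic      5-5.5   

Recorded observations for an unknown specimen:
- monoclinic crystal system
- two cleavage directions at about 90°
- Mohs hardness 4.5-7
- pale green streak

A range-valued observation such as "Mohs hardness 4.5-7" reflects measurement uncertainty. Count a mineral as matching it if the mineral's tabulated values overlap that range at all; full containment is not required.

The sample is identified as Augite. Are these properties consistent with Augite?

Consistent

Monoclinic crystal system — matches Augite (monoclinic system).
Two cleavage directions at about 90° — matches Augite (cleavage two at ~90°).
Mohs hardness 4.5-7 — matches Augite (hardness 5.5-6).
Pale green streak — matches Augite (pale green streak).
Nothing contradicts Augite.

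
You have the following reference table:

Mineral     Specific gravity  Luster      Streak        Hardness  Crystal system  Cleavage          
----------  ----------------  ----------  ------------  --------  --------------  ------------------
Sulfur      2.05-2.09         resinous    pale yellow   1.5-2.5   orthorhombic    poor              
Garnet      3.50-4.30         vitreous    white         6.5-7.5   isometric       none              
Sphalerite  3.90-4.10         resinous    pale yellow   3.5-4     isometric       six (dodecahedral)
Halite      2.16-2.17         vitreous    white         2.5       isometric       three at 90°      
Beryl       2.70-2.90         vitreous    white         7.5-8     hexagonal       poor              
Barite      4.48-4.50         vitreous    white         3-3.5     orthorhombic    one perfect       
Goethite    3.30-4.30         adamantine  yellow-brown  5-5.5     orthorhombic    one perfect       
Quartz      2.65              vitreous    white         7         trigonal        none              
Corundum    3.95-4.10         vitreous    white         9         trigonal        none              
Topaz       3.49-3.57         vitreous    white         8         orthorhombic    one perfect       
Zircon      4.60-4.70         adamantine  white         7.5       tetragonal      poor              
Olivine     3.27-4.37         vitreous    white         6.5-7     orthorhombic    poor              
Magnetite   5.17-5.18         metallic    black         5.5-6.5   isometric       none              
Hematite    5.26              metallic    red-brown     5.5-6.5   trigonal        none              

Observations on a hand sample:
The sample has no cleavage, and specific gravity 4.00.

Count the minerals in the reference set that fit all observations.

No cleavage — leaves Garnet, Quartz, Corundum, Magnetite, Hematite.
Specific gravity 4.00 — Garnet, Corundum remain.
The minerals that satisfy all observations are Corundum, Garnet.
That is 2 minerals.

2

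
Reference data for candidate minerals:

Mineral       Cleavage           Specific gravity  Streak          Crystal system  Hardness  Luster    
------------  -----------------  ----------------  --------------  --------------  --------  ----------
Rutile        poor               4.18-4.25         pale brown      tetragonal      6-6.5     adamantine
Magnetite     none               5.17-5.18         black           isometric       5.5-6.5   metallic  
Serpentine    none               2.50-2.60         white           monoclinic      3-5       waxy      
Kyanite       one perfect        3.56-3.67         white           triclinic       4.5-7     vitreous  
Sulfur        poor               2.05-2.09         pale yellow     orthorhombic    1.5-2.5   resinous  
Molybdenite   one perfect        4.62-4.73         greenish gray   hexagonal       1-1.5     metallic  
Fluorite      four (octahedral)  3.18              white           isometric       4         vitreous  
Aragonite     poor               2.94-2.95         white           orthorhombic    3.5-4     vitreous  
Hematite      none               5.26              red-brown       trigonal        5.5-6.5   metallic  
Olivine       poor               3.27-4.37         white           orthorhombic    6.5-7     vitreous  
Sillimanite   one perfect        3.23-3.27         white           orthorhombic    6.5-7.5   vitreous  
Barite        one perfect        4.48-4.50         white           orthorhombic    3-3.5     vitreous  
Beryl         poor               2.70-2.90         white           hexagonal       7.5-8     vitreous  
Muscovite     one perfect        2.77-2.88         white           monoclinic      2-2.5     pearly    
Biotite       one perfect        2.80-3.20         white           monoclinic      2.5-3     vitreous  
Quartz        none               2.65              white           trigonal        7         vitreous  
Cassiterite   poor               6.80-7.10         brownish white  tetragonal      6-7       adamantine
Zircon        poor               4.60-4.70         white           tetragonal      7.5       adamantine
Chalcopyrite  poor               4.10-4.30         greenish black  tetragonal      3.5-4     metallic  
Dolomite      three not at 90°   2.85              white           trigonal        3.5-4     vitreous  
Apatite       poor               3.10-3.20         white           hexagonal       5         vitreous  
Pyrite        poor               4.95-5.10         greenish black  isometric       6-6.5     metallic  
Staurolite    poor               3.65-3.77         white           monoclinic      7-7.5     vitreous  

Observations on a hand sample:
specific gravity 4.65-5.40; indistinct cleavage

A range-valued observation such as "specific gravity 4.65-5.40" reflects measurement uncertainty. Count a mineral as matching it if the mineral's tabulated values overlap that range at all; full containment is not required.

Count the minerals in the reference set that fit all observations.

2

Specific gravity 4.65-5.40: Magnetite, Molybdenite, Hematite, Zircon, Pyrite remain.
Indistinct cleavage: narrows the field to Zircon, Pyrite.
Remaining candidates: Pyrite, Zircon.
That is 2 minerals.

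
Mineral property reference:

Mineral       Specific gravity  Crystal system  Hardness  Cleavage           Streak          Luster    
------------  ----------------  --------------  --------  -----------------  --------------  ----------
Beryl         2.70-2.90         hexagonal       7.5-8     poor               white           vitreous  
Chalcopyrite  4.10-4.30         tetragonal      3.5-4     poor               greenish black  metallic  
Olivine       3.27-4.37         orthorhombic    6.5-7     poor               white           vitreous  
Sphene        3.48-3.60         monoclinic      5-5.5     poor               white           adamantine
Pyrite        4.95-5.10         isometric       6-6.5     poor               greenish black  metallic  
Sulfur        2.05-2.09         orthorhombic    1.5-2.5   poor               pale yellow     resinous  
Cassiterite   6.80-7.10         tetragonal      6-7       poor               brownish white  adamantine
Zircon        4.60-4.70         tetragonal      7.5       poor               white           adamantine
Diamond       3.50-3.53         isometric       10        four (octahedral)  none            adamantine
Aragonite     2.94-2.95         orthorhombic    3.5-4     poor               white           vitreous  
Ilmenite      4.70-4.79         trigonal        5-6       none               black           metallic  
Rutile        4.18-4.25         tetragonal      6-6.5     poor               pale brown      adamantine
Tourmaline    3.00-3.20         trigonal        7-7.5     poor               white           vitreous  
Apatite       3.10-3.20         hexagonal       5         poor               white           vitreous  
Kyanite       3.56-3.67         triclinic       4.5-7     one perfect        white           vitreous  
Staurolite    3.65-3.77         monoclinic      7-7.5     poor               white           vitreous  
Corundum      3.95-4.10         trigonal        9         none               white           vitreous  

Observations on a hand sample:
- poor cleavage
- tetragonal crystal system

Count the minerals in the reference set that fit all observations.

4

Poor cleavage eliminates Diamond, Ilmenite, Kyanite, Corundum.
Tetragonal crystal system: Chalcopyrite, Cassiterite, Zircon, Rutile remain.
Consistent with every observation: Cassiterite, Chalcopyrite, Rutile, Zircon.
That is 4 minerals.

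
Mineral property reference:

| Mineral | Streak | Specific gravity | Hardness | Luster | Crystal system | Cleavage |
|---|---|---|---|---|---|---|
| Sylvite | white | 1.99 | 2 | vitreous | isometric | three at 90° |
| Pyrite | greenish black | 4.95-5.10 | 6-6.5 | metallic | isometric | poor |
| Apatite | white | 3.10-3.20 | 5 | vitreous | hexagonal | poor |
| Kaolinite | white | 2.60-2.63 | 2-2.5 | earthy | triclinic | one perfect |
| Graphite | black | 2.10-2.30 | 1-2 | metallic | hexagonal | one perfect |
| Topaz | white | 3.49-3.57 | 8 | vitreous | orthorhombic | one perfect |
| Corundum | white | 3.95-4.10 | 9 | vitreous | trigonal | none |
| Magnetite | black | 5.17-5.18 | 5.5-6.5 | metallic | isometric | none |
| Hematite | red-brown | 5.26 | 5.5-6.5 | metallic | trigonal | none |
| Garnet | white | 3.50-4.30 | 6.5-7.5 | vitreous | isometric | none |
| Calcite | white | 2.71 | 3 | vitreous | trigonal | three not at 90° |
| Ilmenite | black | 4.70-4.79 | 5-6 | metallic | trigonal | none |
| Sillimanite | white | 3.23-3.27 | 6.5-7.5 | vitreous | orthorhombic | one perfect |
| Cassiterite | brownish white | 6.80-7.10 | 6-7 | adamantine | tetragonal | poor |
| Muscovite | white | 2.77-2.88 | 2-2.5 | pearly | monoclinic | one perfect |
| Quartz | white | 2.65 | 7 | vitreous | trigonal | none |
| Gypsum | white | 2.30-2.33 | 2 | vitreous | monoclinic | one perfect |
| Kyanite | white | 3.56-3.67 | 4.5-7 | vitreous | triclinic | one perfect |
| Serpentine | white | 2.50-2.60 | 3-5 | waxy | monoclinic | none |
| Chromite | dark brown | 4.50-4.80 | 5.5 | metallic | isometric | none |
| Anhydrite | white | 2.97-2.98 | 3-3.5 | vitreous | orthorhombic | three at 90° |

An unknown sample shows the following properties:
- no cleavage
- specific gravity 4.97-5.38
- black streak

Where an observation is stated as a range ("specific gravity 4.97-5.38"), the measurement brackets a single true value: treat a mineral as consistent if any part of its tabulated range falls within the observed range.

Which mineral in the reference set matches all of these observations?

No cleavage — leaves Corundum, Magnetite, Hematite, Garnet, Ilmenite, Quartz, Serpentine, Chromite.
Specific gravity 4.97-5.38 — only Magnetite, Hematite remain.
Black streak rules out Hematite.
Only Magnetite satisfies all observations.

Magnetite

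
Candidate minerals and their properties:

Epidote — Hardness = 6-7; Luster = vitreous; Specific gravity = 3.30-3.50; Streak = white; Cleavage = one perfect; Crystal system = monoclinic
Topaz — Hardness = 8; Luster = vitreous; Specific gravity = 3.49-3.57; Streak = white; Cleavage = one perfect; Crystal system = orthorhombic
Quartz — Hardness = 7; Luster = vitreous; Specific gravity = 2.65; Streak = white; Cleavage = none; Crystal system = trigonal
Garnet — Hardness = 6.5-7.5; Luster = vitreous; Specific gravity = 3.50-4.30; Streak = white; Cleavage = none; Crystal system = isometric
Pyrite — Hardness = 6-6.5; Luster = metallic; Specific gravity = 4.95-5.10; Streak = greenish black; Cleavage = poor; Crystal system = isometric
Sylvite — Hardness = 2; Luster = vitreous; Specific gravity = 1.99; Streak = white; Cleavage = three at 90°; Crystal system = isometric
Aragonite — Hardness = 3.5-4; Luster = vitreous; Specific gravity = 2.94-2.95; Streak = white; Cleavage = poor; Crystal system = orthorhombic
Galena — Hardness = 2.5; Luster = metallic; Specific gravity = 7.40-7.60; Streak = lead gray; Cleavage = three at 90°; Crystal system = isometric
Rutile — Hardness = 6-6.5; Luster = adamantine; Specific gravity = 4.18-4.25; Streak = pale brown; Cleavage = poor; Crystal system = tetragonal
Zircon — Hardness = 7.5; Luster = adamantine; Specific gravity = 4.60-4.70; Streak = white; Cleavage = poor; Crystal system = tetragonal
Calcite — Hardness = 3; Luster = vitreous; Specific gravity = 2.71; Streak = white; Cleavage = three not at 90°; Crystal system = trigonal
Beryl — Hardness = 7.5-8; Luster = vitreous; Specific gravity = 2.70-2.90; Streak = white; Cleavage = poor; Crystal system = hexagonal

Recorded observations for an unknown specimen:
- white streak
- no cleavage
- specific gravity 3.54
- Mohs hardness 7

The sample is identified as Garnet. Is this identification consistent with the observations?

White streak — fits Garnet (white streak).
No cleavage — fits Garnet (cleavage none).
Specific gravity 3.54 — fits Garnet (SG 3.50-4.30).
Mohs hardness 7 — fits Garnet (hardness 6.5-7.5).
Every observed property is compatible with the reference values for Garnet.

Consistent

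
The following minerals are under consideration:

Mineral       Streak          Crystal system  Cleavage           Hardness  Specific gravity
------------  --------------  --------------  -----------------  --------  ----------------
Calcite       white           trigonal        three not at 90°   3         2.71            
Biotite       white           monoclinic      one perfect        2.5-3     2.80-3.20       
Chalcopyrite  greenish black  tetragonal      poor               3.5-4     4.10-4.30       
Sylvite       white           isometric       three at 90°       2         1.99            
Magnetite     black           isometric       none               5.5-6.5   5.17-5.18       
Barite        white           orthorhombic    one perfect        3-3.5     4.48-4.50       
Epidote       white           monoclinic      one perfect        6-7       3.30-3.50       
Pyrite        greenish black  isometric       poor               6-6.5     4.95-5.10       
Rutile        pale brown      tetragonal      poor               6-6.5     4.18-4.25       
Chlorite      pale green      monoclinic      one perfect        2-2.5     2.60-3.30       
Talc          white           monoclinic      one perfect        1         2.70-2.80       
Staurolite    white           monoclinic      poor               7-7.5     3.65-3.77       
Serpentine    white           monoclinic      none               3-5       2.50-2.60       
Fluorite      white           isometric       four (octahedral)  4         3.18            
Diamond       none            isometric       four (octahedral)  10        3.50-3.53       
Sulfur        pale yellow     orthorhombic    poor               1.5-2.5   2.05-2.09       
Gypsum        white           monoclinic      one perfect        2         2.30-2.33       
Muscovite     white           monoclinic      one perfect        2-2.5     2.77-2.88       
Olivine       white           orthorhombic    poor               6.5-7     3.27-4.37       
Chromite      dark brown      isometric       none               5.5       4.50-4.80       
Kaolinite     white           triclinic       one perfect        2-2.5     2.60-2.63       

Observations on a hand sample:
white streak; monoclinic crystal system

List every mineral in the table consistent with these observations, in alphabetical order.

Biotite, Epidote, Gypsum, Muscovite, Serpentine, Staurolite, Talc

White streak: leaves Calcite, Biotite, Sylvite, Barite, Epidote, Talc, Staurolite, Serpentine, Fluorite, Gypsum, Muscovite, Olivine, Kaolinite.
Monoclinic crystal system excludes Calcite, Sylvite, Barite, Fluorite, Olivine, Kaolinite.
The minerals that satisfy all observations are Biotite, Epidote, Gypsum, Muscovite, Serpentine, Staurolite, Talc.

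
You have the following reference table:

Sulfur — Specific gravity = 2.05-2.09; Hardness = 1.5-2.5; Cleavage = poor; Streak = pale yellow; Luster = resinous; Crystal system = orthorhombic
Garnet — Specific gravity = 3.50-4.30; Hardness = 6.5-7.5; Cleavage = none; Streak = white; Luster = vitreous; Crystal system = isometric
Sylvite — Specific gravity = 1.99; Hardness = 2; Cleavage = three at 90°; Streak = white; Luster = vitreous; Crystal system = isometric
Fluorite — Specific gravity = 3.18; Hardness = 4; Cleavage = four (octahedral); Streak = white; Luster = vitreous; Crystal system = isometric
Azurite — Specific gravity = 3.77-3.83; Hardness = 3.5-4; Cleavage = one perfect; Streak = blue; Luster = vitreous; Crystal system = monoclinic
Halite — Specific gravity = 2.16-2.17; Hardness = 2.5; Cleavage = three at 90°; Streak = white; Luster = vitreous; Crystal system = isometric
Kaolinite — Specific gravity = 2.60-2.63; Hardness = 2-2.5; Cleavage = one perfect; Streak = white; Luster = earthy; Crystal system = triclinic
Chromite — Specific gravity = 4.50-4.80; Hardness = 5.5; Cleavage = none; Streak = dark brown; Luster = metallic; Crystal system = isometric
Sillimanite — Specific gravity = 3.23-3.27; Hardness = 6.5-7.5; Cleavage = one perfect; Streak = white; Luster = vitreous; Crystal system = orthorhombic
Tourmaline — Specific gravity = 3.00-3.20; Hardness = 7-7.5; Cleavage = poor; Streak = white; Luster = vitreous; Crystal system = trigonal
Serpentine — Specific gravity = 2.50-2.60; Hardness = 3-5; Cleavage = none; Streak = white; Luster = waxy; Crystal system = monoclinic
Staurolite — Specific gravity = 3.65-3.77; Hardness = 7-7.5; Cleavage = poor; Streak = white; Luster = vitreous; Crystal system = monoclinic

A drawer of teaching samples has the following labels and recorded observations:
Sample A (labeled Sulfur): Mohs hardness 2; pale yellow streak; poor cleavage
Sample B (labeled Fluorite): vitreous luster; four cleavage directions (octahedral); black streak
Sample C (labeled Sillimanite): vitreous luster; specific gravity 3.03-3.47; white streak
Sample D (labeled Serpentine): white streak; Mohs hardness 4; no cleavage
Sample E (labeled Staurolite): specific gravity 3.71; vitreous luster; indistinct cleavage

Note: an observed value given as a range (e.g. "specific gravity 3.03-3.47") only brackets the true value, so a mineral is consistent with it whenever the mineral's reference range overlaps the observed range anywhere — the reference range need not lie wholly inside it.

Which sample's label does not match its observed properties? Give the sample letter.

B

Sample A: every observation is compatible with the reference values for Sulfur.
Sample B: black streak is outside the reference for Fluorite (white streak) — mislabeled.
Sample C: every observation is compatible with the reference values for Sillimanite.
Sample D: every observation is compatible with the reference values for Serpentine.
Sample E: every observation is compatible with the reference values for Staurolite.
Only sample B is inconsistent with its label.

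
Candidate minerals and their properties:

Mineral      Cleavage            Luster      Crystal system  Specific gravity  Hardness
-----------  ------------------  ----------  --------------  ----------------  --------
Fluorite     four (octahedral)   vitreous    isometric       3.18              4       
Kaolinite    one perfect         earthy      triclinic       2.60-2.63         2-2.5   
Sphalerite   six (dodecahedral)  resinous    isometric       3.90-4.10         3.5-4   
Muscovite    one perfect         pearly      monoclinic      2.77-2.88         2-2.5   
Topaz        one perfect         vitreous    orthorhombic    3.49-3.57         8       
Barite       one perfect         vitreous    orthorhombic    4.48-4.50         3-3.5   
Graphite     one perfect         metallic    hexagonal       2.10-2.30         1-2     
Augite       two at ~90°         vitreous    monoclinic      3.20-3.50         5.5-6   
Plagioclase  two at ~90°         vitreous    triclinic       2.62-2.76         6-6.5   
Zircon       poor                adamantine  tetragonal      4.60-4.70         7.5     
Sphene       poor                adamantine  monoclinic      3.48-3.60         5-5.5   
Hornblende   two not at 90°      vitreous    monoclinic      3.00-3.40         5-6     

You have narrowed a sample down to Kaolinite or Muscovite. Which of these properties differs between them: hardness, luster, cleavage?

luster

Hardness: both 2-2.5 — same for both.
Luster: Kaolinite earthy, Muscovite pearly — different.
Cleavage: both one perfect — same for both.
Of the listed properties, luster is the one that separates them.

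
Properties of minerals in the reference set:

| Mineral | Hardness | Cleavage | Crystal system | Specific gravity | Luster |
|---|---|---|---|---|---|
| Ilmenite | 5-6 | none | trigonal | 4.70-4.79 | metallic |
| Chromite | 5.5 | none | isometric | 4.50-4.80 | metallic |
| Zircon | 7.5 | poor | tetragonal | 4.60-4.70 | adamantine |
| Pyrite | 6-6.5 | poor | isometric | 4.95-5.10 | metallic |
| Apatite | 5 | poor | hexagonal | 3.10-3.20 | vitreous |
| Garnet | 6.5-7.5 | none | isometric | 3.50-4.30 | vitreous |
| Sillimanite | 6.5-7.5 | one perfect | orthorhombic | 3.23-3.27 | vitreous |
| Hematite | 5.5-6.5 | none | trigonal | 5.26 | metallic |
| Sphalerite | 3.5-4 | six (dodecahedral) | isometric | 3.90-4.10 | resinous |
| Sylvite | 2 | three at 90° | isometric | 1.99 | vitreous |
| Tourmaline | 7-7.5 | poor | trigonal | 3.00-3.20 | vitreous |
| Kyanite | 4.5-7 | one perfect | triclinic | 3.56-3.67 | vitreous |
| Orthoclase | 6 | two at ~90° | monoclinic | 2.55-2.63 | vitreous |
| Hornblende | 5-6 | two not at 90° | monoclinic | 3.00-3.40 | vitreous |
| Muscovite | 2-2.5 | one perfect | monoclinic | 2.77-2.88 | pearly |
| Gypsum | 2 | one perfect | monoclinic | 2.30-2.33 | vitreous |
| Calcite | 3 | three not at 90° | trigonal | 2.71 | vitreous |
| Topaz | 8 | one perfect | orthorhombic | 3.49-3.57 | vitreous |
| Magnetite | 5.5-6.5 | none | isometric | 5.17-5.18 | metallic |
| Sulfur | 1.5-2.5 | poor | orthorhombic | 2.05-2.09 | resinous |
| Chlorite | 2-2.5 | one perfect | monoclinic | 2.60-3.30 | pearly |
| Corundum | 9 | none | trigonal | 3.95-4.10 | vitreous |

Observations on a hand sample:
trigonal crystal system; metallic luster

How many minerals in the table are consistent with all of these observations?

2

Trigonal crystal system: narrows the field to Ilmenite, Hematite, Tourmaline, Calcite, Corundum.
Metallic luster: only Ilmenite, Hematite remain.
Consistent with every observation: Hematite, Ilmenite.
That is 2 minerals.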